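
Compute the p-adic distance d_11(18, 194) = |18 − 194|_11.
d_11(18, 194) = 1/11

Step 1 — x − y = 18 − 194 = -176. Step 2 — v_11(-176) = 1 (factor: -176 = −(11^1 · 16); the sign does not affect v_p). Step 3 — |x − y|_11 = 11^{-1} = 1/11.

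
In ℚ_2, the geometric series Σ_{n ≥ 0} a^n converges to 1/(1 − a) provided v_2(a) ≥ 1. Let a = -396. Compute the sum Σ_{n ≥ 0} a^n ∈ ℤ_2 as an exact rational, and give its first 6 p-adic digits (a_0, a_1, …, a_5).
Σ a^n = 1/(1 − a) = 1/397;  first 6 digits = (1, 0, 1, 0, 0, 0)

v_2(a) = 2 ≥ 1, so the series converges in ℤ_2 to 1/(1 − a) = 1/(1 − (-396)) = 1/397. Expand this rational in ℤ_2: compute digits iteratively via d_i = x_i mod 2, x_{i+1} = (x_i − d_i)/2. The first 6 digits are (1, 0, 1, 0, 0, 0).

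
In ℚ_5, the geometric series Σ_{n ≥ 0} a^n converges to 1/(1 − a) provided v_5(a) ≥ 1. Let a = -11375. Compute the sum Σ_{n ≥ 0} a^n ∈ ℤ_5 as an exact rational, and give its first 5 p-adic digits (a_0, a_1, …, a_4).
Σ a^n = 1/(1 − a) = 1/11376;  first 5 digits = (1, 0, 0, 4, 1)

v_5(a) = 3 ≥ 1, so the series converges in ℤ_5 to 1/(1 − a) = 1/(1 − (-11375)) = 1/11376. Expand this rational in ℤ_5: compute digits iteratively via d_i = x_i mod 5, x_{i+1} = (x_i − d_i)/5. The first 5 digits are (1, 0, 0, 4, 1).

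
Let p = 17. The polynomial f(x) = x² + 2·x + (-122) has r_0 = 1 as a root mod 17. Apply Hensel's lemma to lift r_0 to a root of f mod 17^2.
r_1 = 103 (mod 289)

Hensel: r_{i+1} = r_i − f(r_i)·(f′(r_i))^{-1} mod 17^{i+2}, f′(x) = 2x + 2. Iterate:
  r_0 = 1 (mod 17)
  r_1 = 103 (mod 289)
Final: r = 103 satisfies f(r) ≡ 0 mod 17^2.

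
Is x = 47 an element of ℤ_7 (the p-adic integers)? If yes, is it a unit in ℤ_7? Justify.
x ∈ ℤ_7^× (unit); v_7(x) = 0

ℤ_7 = {x ∈ ℚ_7 : v_7(x) ≥ 0} and ℤ_7^× = {x ∈ ℤ_7 : v_7(x) = 0}. Here v_7(47) = v_7(num) − v_7(den) = 0; compare against these criteria.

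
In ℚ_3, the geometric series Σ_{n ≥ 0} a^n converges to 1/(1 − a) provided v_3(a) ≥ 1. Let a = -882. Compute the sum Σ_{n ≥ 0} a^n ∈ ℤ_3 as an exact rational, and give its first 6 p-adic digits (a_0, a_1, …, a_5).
Σ a^n = 1/(1 − a) = 1/883;  first 6 digits = (1, 0, 1, 0, 2, 2)

v_3(a) = 2 ≥ 1, so the series converges in ℤ_3 to 1/(1 − a) = 1/(1 − (-882)) = 1/883. Expand this rational in ℤ_3: compute digits iteratively via d_i = x_i mod 3, x_{i+1} = (x_i − d_i)/3. The first 6 digits are (1, 0, 1, 0, 2, 2).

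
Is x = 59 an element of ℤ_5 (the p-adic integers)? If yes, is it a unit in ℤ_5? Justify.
x ∈ ℤ_5^× (unit); v_5(x) = 0

ℤ_5 = {x ∈ ℚ_5 : v_5(x) ≥ 0} and ℤ_5^× = {x ∈ ℤ_5 : v_5(x) = 0}. Here v_5(59) = v_5(num) − v_5(den) = 0; compare against these criteria.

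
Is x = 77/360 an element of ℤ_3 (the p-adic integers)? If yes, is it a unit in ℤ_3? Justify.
x ∉ ℤ_3 (v_3(x) = -2 < 0)

ℤ_3 = {x ∈ ℚ_3 : v_3(x) ≥ 0} and ℤ_3^× = {x ∈ ℤ_3 : v_3(x) = 0}. Here v_3(77/360) = v_3(num) − v_3(den) = -2; compare against these criteria.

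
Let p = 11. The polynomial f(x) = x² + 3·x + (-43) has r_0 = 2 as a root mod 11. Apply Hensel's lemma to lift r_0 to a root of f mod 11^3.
r_2 = 508 (mod 1331)

Hensel: r_{i+1} = r_i − f(r_i)·(f′(r_i))^{-1} mod 11^{i+2}, f′(x) = 2x + 3. Iterate:
  r_0 = 2 (mod 11)
  r_1 = 24 (mod 121)
  r_2 = 508 (mod 1331)
Final: r = 508 satisfies f(r) ≡ 0 mod 11^3.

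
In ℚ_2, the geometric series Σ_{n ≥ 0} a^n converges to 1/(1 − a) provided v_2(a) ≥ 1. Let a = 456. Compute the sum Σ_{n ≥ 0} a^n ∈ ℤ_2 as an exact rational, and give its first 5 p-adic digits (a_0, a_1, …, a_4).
Σ a^n = 1/(1 − a) = -1/455;  first 5 digits = (1, 0, 0, 1, 0)

v_2(a) = 3 ≥ 1, so the series converges in ℤ_2 to 1/(1 − a) = 1/(1 − 456) = -1/455. Expand this rational in ℤ_2: compute digits iteratively via d_i = x_i mod 2, x_{i+1} = (x_i − d_i)/2. The first 5 digits are (1, 0, 0, 1, 0).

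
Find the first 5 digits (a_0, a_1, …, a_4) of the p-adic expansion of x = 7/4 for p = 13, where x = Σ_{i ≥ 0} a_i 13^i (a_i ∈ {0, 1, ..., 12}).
(a_0, …, a_4) = (5, 3, 3, 3, 3)

v_13(7/4) = 0 (numerator and denominator both coprime to 13), so x ∈ ℤ_13^×. Compute digits iteratively via a_i = x_i mod 13, x_{i+1} = (x_i − a_i)/13, with x_0 = x:
  x_0 = 7/4;  a_0 = 5;  x_1 = (x_0 − 5)/13 = -1/4
  x_1 = -1/4;  a_1 = 3;  x_2 = (x_1 − 3)/13 = -1/4
  x_2 = -1/4;  a_2 = 3;  x_3 = (x_2 − 3)/13 = -1/4
  x_3 = -1/4;  a_3 = 3;  x_4 = (x_3 − 3)/13 = -1/4
  x_4 = -1/4;  a_4 = 3;  x_5 = (x_4 − 3)/13 = -1/4
Digits: (5, 3, 3, 3, 3).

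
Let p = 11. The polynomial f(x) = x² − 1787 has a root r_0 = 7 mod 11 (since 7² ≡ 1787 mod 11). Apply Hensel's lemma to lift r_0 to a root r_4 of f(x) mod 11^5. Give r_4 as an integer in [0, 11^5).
r_4 = 96983 (mod 161051)

Hensel's recurrence: r_{i+1} = r_i − f(r_i)·(f′(r_i))^{-1} mod 11^{i+2}, with f′(x) = 2x. Iterate:
  r_0 = 7 (mod 11)
  r_1 = 62 (mod 121)
  r_2 = 1151 (mod 1331)
  r_3 = 9137 (mod 14641)
  r_4 = 96983 (mod 161051)
Final: r_4 = 96983, and one checks f(r_4) ≡ 0 mod 11^5.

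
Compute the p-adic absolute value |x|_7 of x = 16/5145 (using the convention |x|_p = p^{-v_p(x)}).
|16/5145|_7 = 343

Step 1 — compute v_7(x) by factoring powers of 7 out of the numerator and denominator: v_7(16/5145) = -3. Step 2 — apply |x|_p = p^{-v_p(x)} = 7^{3} = 343.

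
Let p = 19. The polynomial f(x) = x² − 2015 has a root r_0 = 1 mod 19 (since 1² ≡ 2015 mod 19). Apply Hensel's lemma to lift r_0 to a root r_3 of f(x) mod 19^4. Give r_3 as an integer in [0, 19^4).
r_3 = 121582 (mod 130321)

Hensel's recurrence: r_{i+1} = r_i − f(r_i)·(f′(r_i))^{-1} mod 19^{i+2}, with f′(x) = 2x. Iterate:
  r_0 = 1 (mod 19)
  r_1 = 286 (mod 361)
  r_2 = 4979 (mod 6859)
  r_3 = 121582 (mod 130321)
Final: r_3 = 121582, and one checks f(r_3) ≡ 0 mod 19^4.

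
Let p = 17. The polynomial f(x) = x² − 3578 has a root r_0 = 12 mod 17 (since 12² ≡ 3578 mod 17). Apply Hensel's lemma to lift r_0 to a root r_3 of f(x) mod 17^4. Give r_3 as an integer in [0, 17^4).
r_3 = 50128 (mod 83521)

Hensel's recurrence: r_{i+1} = r_i − f(r_i)·(f′(r_i))^{-1} mod 17^{i+2}, with f′(x) = 2x. Iterate:
  r_0 = 12 (mod 17)
  r_1 = 131 (mod 289)
  r_2 = 998 (mod 4913)
  r_3 = 50128 (mod 83521)
Final: r_3 = 50128, and one checks f(r_3) ≡ 0 mod 17^4.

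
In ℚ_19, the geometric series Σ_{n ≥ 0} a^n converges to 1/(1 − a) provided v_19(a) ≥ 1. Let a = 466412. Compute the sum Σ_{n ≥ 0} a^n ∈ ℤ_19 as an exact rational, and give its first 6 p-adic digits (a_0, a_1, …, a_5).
Σ a^n = 1/(1 − a) = -1/466411;  first 6 digits = (1, 0, 0, 11, 3, 0)

v_19(a) = 3 ≥ 1, so the series converges in ℤ_19 to 1/(1 − a) = 1/(1 − 466412) = -1/466411. Expand this rational in ℤ_19: compute digits iteratively via d_i = x_i mod 19, x_{i+1} = (x_i − d_i)/19. The first 6 digits are (1, 0, 0, 11, 3, 0).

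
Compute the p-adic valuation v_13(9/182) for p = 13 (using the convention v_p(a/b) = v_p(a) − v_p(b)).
v_13(9/182) = -1

Factor powers of 13 from the numerator and denominator of the reduced fraction: 9 = 13^0 · 9 and 182 = 13^1 · 14. Apply v_p(a/b) = v_p(a) − v_p(b): v_13(9/182) = 0 − 1 = -1.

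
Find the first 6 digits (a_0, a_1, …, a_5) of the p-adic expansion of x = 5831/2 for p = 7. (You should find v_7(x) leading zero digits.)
(a_0, …, a_5) = (0, 0, 0, 5, 4, 3)

v_7(5831/2) = 3, so a_0 = ... = a_2 = 0. Factor out: x = 7^3 · u with u = 17/2 a unit in ℤ_7. Expand u iteratively via a_{v+i} = u_i mod 7, u_{i+1} = (u_i − a_{v+i})/7:
  u_0 = 17/2;  a_3 = 5;  u_1 = (u_0 − 5)/7 = 1/2
  u_1 = 1/2;  a_4 = 4;  u_2 = (u_1 − 4)/7 = -1/2
  u_2 = -1/2;  a_5 = 3;  u_3 = (u_2 − 3)/7 = -1/2
Digits: (0, 0, 0, 5, 4, 3).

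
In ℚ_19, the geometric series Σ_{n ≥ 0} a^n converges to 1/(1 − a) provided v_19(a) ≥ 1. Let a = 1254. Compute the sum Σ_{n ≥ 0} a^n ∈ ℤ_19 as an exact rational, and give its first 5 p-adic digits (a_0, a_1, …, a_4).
Σ a^n = 1/(1 − a) = -1/1253;  first 5 digits = (1, 9, 8, 8, 6)

v_19(a) = 1 ≥ 1, so the series converges in ℤ_19 to 1/(1 − a) = 1/(1 − 1254) = -1/1253. Expand this rational in ℤ_19: compute digits iteratively via d_i = x_i mod 19, x_{i+1} = (x_i − d_i)/19. The first 5 digits are (1, 9, 8, 8, 6).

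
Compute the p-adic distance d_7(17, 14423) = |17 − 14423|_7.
d_7(17, 14423) = 1/2401

Step 1 — x − y = 17 − 14423 = -14406. Step 2 — v_7(-14406) = 4 (factor: -14406 = −(7^4 · 6); the sign does not affect v_p). Step 3 — |x − y|_7 = 7^{-4} = 1/2401.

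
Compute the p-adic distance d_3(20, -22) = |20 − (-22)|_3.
d_3(20, -22) = 1/3

Step 1 — x − y = 20 − (-22) = 42. Step 2 — v_3(42) = 1 (factor: 42 = (3^1 · 14); the sign does not affect v_p). Step 3 — |x − y|_3 = 3^{-1} = 1/3.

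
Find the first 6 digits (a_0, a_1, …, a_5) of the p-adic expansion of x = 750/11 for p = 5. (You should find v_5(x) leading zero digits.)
(a_0, …, a_5) = (0, 0, 0, 1, 4, 1)

v_5(750/11) = 3, so a_0 = ... = a_2 = 0. Factor out: x = 5^3 · u with u = 6/11 a unit in ℤ_5. Expand u iteratively via a_{v+i} = u_i mod 5, u_{i+1} = (u_i − a_{v+i})/5:
  u_0 = 6/11;  a_3 = 1;  u_1 = (u_0 − 1)/5 = -1/11
  u_1 = -1/11;  a_4 = 4;  u_2 = (u_1 − 4)/5 = -9/11
  u_2 = -9/11;  a_5 = 1;  u_3 = (u_2 − 1)/5 = -4/11
Digits: (0, 0, 0, 1, 4, 1).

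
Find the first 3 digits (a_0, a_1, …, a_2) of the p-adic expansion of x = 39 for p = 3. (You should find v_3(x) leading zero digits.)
(a_0, …, a_2) = (0, 1, 1)

v_3(39) = 1, so a_0 = ... = a_0 = 0. Factor out: x = 3^1 · u with u = 13 a unit in ℤ_3. Expand u iteratively via a_{v+i} = u_i mod 3, u_{i+1} = (u_i − a_{v+i})/3:
  u_0 = 13;  a_1 = 1;  u_1 = (u_0 − 1)/3 = 4
  u_1 = 4;  a_2 = 1;  u_2 = (u_1 − 1)/3 = 1
Digits: (0, 1, 1).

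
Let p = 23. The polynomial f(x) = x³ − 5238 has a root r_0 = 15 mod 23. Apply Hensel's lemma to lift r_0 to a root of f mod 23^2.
r_1 = 314 (mod 529)

Hensel: r_{i+1} = r_i − f(r_i)/f′(r_i) mod 23^{i+2}, where f′(x) = 3x². Iterate:
  r_0 = 15 (mod 23)
  r_1 = 314 (mod 529)
Final: r = 314 with f(r) ≡ 0 mod 23^2.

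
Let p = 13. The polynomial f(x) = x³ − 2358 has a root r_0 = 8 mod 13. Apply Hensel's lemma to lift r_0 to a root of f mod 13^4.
r_3 = 27165 (mod 28561)

Hensel: r_{i+1} = r_i − f(r_i)/f′(r_i) mod 13^{i+2}, where f′(x) = 3x². Iterate:
  r_0 = 8 (mod 13)
  r_1 = 125 (mod 169)
  r_2 = 801 (mod 2197)
  r_3 = 27165 (mod 28561)
Final: r = 27165 with f(r) ≡ 0 mod 13^4.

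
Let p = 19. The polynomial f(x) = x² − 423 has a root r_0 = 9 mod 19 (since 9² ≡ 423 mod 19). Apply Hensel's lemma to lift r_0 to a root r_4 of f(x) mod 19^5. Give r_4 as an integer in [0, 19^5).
r_4 = 1324176 (mod 2476099)

Hensel's recurrence: r_{i+1} = r_i − f(r_i)·(f′(r_i))^{-1} mod 19^{i+2}, with f′(x) = 2x. Iterate:
  r_0 = 9 (mod 19)
  r_1 = 28 (mod 361)
  r_2 = 389 (mod 6859)
  r_3 = 20966 (mod 130321)
  r_4 = 1324176 (mod 2476099)
Final: r_4 = 1324176, and one checks f(r_4) ≡ 0 mod 19^5.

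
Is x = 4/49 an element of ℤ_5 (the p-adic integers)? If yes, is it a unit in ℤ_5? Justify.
x ∈ ℤ_5^× (unit); v_5(x) = 0

ℤ_5 = {x ∈ ℚ_5 : v_5(x) ≥ 0} and ℤ_5^× = {x ∈ ℤ_5 : v_5(x) = 0}. Here v_5(4/49) = v_5(num) − v_5(den) = 0; compare against these criteria.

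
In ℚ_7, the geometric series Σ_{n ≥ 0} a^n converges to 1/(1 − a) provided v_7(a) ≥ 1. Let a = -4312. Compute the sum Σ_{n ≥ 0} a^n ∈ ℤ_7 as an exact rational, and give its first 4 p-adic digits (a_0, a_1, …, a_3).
Σ a^n = 1/(1 − a) = 1/4313;  first 4 digits = (1, 0, 3, 1)

v_7(a) = 2 ≥ 1, so the series converges in ℤ_7 to 1/(1 − a) = 1/(1 − (-4312)) = 1/4313. Expand this rational in ℤ_7: compute digits iteratively via d_i = x_i mod 7, x_{i+1} = (x_i − d_i)/7. The first 4 digits are (1, 0, 3, 1).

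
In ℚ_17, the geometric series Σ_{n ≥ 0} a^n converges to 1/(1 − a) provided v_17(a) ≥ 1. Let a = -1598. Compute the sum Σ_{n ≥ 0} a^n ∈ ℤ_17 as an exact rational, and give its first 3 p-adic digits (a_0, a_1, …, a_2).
Σ a^n = 1/(1 − a) = 1/1599;  first 3 digits = (1, 8, 7)

v_17(a) = 1 ≥ 1, so the series converges in ℤ_17 to 1/(1 − a) = 1/(1 − (-1598)) = 1/1599. Expand this rational in ℤ_17: compute digits iteratively via d_i = x_i mod 17, x_{i+1} = (x_i − d_i)/17. The first 3 digits are (1, 8, 7).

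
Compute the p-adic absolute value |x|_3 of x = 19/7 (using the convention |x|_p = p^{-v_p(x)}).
|19/7|_3 = 1

Step 1 — compute v_3(x) by factoring powers of 3 out of the numerator and denominator: v_3(19/7) = 0. Step 2 — apply |x|_p = p^{-v_p(x)} = 3^{0} = 1.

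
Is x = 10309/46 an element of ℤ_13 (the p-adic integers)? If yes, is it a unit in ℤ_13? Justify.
x ∈ ℤ_13 but not a unit; v_13(x) = 2 > 0

ℤ_13 = {x ∈ ℚ_13 : v_13(x) ≥ 0} and ℤ_13^× = {x ∈ ℤ_13 : v_13(x) = 0}. Here v_13(10309/46) = v_13(num) − v_13(den) = 2; compare against these criteria.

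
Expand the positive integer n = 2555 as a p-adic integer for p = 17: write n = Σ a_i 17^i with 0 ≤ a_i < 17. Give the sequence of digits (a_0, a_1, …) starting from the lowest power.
(a_0, a_1, …) = (5, 14, 8)

Repeated division by 17 gives the digits low-to-high: 2555 = 5 + 14·17^1 + 8·17^2. Digit sequence: (5, 14, 8).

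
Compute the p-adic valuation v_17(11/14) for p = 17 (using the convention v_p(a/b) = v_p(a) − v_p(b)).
v_17(11/14) = 0

Factor powers of 17 from the numerator and denominator of the reduced fraction: 11 = 17^0 · 11 and 14 = 17^0 · 14. Apply v_p(a/b) = v_p(a) − v_p(b): v_17(11/14) = 0 − 0 = 0.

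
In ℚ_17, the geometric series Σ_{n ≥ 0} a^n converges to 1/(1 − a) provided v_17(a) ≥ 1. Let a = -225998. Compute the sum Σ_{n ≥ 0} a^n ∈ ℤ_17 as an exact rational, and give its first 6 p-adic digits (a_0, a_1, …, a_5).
Σ a^n = 1/(1 − a) = 1/225999;  first 6 digits = (1, 0, 0, 5, 14, 16)

v_17(a) = 3 ≥ 1, so the series converges in ℤ_17 to 1/(1 − a) = 1/(1 − (-225998)) = 1/225999. Expand this rational in ℤ_17: compute digits iteratively via d_i = x_i mod 17, x_{i+1} = (x_i − d_i)/17. The first 6 digits are (1, 0, 0, 5, 14, 16).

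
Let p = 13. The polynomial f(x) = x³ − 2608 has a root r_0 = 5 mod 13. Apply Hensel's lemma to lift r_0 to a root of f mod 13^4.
r_3 = 16021 (mod 28561)

Hensel: r_{i+1} = r_i − f(r_i)/f′(r_i) mod 13^{i+2}, where f′(x) = 3x². Iterate:
  r_0 = 5 (mod 13)
  r_1 = 135 (mod 169)
  r_2 = 642 (mod 2197)
  r_3 = 16021 (mod 28561)
Final: r = 16021 with f(r) ≡ 0 mod 13^4.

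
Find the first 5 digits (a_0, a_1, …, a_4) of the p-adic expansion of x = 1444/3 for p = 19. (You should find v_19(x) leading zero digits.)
(a_0, …, a_4) = (0, 0, 14, 12, 12)

v_19(1444/3) = 2, so a_0 = ... = a_1 = 0. Factor out: x = 19^2 · u with u = 4/3 a unit in ℤ_19. Expand u iteratively via a_{v+i} = u_i mod 19, u_{i+1} = (u_i − a_{v+i})/19:
  u_0 = 4/3;  a_2 = 14;  u_1 = (u_0 − 14)/19 = -2/3
  u_1 = -2/3;  a_3 = 12;  u_2 = (u_1 − 12)/19 = -2/3
  u_2 = -2/3;  a_4 = 12;  u_3 = (u_2 − 12)/19 = -2/3
Digits: (0, 0, 14, 12, 12).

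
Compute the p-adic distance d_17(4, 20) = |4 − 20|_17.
d_17(4, 20) = 1

Step 1 — x − y = 4 − 20 = -16. Step 2 — v_17(-16) = 0 (factor: -16 = −(17^0 · 16); the sign does not affect v_p). Step 3 — |x − y|_17 = 17^{0} = 1.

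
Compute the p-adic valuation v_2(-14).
v_2(-14) = 1

v_2(n) is the largest exponent k such that 2^k divides n. Factor out: -14 = -2^1 · 7. (Sign doesn't affect v_p.) So v_2(-14) = 1.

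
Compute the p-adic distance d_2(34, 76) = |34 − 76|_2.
d_2(34, 76) = 1/2

Step 1 — x − y = 34 − 76 = -42. Step 2 — v_2(-42) = 1 (factor: -42 = −(2^1 · 21); the sign does not affect v_p). Step 3 — |x − y|_2 = 2^{-1} = 1/2.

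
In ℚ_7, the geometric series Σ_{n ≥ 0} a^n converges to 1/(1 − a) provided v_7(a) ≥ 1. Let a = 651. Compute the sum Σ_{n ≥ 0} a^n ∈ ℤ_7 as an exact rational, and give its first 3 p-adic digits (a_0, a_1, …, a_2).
Σ a^n = 1/(1 − a) = -1/650;  first 3 digits = (1, 2, 3)

v_7(a) = 1 ≥ 1, so the series converges in ℤ_7 to 1/(1 − a) = 1/(1 − 651) = -1/650. Expand this rational in ℤ_7: compute digits iteratively via d_i = x_i mod 7, x_{i+1} = (x_i − d_i)/7. The first 3 digits are (1, 2, 3).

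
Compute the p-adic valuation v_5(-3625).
v_5(-3625) = 3

v_5(n) is the largest exponent k such that 5^k divides n. Factor out: -3625 = -5^3 · 29. (Sign doesn't affect v_p.) So v_5(-3625) = 3.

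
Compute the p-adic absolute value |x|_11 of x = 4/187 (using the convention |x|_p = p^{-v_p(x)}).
|4/187|_11 = 11

Step 1 — compute v_11(x) by factoring powers of 11 out of the numerator and denominator: v_11(4/187) = -1. Step 2 — apply |x|_p = p^{-v_p(x)} = 11^{1} = 11.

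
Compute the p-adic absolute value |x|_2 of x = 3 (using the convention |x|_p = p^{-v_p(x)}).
|3|_2 = 1

Step 1 — compute v_2(x) by factoring powers of 2 out of the numerator and denominator: v_2(3) = 0. Step 2 — apply |x|_p = p^{-v_p(x)} = 2^{0} = 1.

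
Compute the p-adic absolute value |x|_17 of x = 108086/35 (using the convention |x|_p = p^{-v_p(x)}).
|108086/35|_17 = 1/4913

Step 1 — compute v_17(x) by factoring powers of 17 out of the numerator and denominator: v_17(108086/35) = 3. Step 2 — apply |x|_p = p^{-v_p(x)} = 17^{-3} = 1/4913.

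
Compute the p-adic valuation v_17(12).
v_17(12) = 0

v_17(n) is the largest exponent k such that 17^k divides n. Factor out: 12 = 17^0 · 12. (Sign doesn't affect v_p.) So v_17(12) = 0.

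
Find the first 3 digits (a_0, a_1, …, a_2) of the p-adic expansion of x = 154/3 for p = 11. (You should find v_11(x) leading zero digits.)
(a_0, …, a_2) = (0, 1, 4)

v_11(154/3) = 1, so a_0 = ... = a_0 = 0. Factor out: x = 11^1 · u with u = 14/3 a unit in ℤ_11. Expand u iteratively via a_{v+i} = u_i mod 11, u_{i+1} = (u_i − a_{v+i})/11:
  u_0 = 14/3;  a_1 = 1;  u_1 = (u_0 − 1)/11 = 1/3
  u_1 = 1/3;  a_2 = 4;  u_2 = (u_1 − 4)/11 = -1/3
Digits: (0, 1, 4).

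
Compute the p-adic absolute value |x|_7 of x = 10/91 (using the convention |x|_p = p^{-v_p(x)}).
|10/91|_7 = 7

Step 1 — compute v_7(x) by factoring powers of 7 out of the numerator and denominator: v_7(10/91) = -1. Step 2 — apply |x|_p = p^{-v_p(x)} = 7^{1} = 7.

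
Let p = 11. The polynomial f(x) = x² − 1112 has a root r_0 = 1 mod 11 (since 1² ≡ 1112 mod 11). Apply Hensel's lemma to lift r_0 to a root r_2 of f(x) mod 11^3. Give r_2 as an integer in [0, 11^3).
r_2 = 496 (mod 1331)

Hensel's recurrence: r_{i+1} = r_i − f(r_i)·(f′(r_i))^{-1} mod 11^{i+2}, with f′(x) = 2x. Iterate:
  r_0 = 1 (mod 11)
  r_1 = 12 (mod 121)
  r_2 = 496 (mod 1331)
Final: r_2 = 496, and one checks f(r_2) ≡ 0 mod 11^3.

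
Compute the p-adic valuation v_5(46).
v_5(46) = 0

v_5(n) is the largest exponent k such that 5^k divides n. Factor out: 46 = 5^0 · 46. (Sign doesn't affect v_p.) So v_5(46) = 0.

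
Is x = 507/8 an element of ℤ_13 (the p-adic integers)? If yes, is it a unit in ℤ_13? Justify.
x ∈ ℤ_13 but not a unit; v_13(x) = 2 > 0

ℤ_13 = {x ∈ ℚ_13 : v_13(x) ≥ 0} and ℤ_13^× = {x ∈ ℤ_13 : v_13(x) = 0}. Here v_13(507/8) = v_13(num) − v_13(den) = 2; compare against these criteria.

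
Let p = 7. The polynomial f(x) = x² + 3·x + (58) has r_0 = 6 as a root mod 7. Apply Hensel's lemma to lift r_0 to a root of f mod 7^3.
r_2 = 237 (mod 343)

Hensel: r_{i+1} = r_i − f(r_i)·(f′(r_i))^{-1} mod 7^{i+2}, f′(x) = 2x + 3. Iterate:
  r_0 = 6 (mod 7)
  r_1 = 41 (mod 49)
  r_2 = 237 (mod 343)
Final: r = 237 satisfies f(r) ≡ 0 mod 7^3.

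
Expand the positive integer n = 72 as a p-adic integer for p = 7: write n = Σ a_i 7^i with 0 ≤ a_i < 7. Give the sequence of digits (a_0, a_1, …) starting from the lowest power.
(a_0, a_1, …) = (2, 3, 1)

Repeated division by 7 gives the digits low-to-high: 72 = 2 + 3·7^1 + 1·7^2. Digit sequence: (2, 3, 1).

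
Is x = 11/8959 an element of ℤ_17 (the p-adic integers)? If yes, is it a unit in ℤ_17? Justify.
x ∉ ℤ_17 (v_17(x) = -2 < 0)

ℤ_17 = {x ∈ ℚ_17 : v_17(x) ≥ 0} and ℤ_17^× = {x ∈ ℤ_17 : v_17(x) = 0}. Here v_17(11/8959) = v_17(num) − v_17(den) = -2; compare against these criteria.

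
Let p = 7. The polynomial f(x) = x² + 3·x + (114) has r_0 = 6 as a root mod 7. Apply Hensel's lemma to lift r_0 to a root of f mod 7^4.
r_3 = 1063 (mod 2401)

Hensel: r_{i+1} = r_i − f(r_i)·(f′(r_i))^{-1} mod 7^{i+2}, f′(x) = 2x + 3. Iterate:
  r_0 = 6 (mod 7)
  r_1 = 34 (mod 49)
  r_2 = 34 (mod 343)
  r_3 = 1063 (mod 2401)
Final: r = 1063 satisfies f(r) ≡ 0 mod 7^4.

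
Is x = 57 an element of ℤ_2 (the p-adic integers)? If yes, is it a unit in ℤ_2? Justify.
x ∈ ℤ_2^× (unit); v_2(x) = 0

ℤ_2 = {x ∈ ℚ_2 : v_2(x) ≥ 0} and ℤ_2^× = {x ∈ ℤ_2 : v_2(x) = 0}. Here v_2(57) = v_2(num) − v_2(den) = 0; compare against these criteria.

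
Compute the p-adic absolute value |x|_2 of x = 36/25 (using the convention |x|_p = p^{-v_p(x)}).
|36/25|_2 = 1/4

Step 1 — compute v_2(x) by factoring powers of 2 out of the numerator and denominator: v_2(36/25) = 2. Step 2 — apply |x|_p = p^{-v_p(x)} = 2^{-2} = 1/4.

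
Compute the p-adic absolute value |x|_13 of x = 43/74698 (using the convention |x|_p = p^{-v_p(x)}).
|43/74698|_13 = 2197

Step 1 — compute v_13(x) by factoring powers of 13 out of the numerator and denominator: v_13(43/74698) = -3. Step 2 — apply |x|_p = p^{-v_p(x)} = 13^{3} = 2197.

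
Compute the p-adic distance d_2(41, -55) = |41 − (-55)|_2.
d_2(41, -55) = 1/32

Step 1 — x − y = 41 − (-55) = 96. Step 2 — v_2(96) = 5 (factor: 96 = (2^5 · 3); the sign does not affect v_p). Step 3 — |x − y|_2 = 2^{-5} = 1/32.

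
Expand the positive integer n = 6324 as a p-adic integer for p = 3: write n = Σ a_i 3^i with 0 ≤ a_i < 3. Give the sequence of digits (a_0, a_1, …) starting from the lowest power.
(a_0, a_1, …) = (0, 2, 0, 0, 0, 2, 2, 2)

Repeated division by 3 gives the digits low-to-high: 6324 = 2·3^1 + 2·3^5 + 2·3^6 + 2·3^7. Digit sequence: (0, 2, 0, 0, 0, 2, 2, 2).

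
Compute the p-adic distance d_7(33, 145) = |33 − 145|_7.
d_7(33, 145) = 1/7

Step 1 — x − y = 33 − 145 = -112. Step 2 — v_7(-112) = 1 (factor: -112 = −(7^1 · 16); the sign does not affect v_p). Step 3 — |x − y|_7 = 7^{-1} = 1/7.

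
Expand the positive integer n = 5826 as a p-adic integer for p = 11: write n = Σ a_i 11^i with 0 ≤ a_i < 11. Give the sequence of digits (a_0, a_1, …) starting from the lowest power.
(a_0, a_1, …) = (7, 1, 4, 4)

Repeated division by 11 gives the digits low-to-high: 5826 = 7 + 1·11^1 + 4·11^2 + 4·11^3. Digit sequence: (7, 1, 4, 4).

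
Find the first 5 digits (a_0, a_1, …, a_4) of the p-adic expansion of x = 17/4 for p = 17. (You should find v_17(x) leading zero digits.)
(a_0, …, a_4) = (0, 13, 12, 12, 12)

v_17(17/4) = 1, so a_0 = ... = a_0 = 0. Factor out: x = 17^1 · u with u = 1/4 a unit in ℤ_17. Expand u iteratively via a_{v+i} = u_i mod 17, u_{i+1} = (u_i − a_{v+i})/17:
  u_0 = 1/4;  a_1 = 13;  u_1 = (u_0 − 13)/17 = -3/4
  u_1 = -3/4;  a_2 = 12;  u_2 = (u_1 − 12)/17 = -3/4
  u_2 = -3/4;  a_3 = 12;  u_3 = (u_2 − 12)/17 = -3/4
  u_3 = -3/4;  a_4 = 12;  u_4 = (u_3 − 12)/17 = -3/4
Digits: (0, 13, 12, 12, 12).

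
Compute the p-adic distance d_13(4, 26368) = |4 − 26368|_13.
d_13(4, 26368) = 1/2197

Step 1 — x − y = 4 − 26368 = -26364. Step 2 — v_13(-26364) = 3 (factor: -26364 = −(13^3 · 12); the sign does not affect v_p). Step 3 — |x − y|_13 = 13^{-3} = 1/2197.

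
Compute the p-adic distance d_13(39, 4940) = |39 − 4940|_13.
d_13(39, 4940) = 1/169

Step 1 — x − y = 39 − 4940 = -4901. Step 2 — v_13(-4901) = 2 (factor: -4901 = −(13^2 · 29); the sign does not affect v_p). Step 3 — |x − y|_13 = 13^{-2} = 1/169.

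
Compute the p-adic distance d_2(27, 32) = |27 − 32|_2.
d_2(27, 32) = 1

Step 1 — x − y = 27 − 32 = -5. Step 2 — v_2(-5) = 0 (factor: -5 = −(2^0 · 5); the sign does not affect v_p). Step 3 — |x − y|_2 = 2^{0} = 1.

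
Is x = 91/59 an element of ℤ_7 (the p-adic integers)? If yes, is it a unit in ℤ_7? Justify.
x ∈ ℤ_7 but not a unit; v_7(x) = 1 > 0

ℤ_7 = {x ∈ ℚ_7 : v_7(x) ≥ 0} and ℤ_7^× = {x ∈ ℤ_7 : v_7(x) = 0}. Here v_7(91/59) = v_7(num) − v_7(den) = 1; compare against these criteria.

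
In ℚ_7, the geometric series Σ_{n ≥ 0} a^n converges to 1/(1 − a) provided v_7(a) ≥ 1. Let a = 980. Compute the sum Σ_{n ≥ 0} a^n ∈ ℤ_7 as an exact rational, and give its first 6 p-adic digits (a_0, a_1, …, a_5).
Σ a^n = 1/(1 − a) = -1/979;  first 6 digits = (1, 0, 6, 2, 1, 1)

v_7(a) = 2 ≥ 1, so the series converges in ℤ_7 to 1/(1 − a) = 1/(1 − 980) = -1/979. Expand this rational in ℤ_7: compute digits iteratively via d_i = x_i mod 7, x_{i+1} = (x_i − d_i)/7. The first 6 digits are (1, 0, 6, 2, 1, 1).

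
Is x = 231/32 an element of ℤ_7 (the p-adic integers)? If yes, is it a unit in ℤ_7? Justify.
x ∈ ℤ_7 but not a unit; v_7(x) = 1 > 0

ℤ_7 = {x ∈ ℚ_7 : v_7(x) ≥ 0} and ℤ_7^× = {x ∈ ℤ_7 : v_7(x) = 0}. Here v_7(231/32) = v_7(num) − v_7(den) = 1; compare against these criteria.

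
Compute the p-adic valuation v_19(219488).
v_19(219488) = 3

v_19(n) is the largest exponent k such that 19^k divides n. Factor out: 219488 = 19^3 · 32. (Sign doesn't affect v_p.) So v_19(219488) = 3.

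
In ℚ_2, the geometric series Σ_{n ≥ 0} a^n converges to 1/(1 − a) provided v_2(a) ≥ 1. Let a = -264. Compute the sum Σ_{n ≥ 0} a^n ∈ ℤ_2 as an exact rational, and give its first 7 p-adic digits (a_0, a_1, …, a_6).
Σ a^n = 1/(1 − a) = 1/265;  first 7 digits = (1, 0, 0, 1, 1, 1, 0)

v_2(a) = 3 ≥ 1, so the series converges in ℤ_2 to 1/(1 − a) = 1/(1 − (-264)) = 1/265. Expand this rational in ℤ_2: compute digits iteratively via d_i = x_i mod 2, x_{i+1} = (x_i − d_i)/2. The first 7 digits are (1, 0, 0, 1, 1, 1, 0).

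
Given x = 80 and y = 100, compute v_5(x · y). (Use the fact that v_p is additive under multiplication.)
v_5(8000) = 3

v_p(x) = 1 (factor: 80 = 5^1 · 16); v_p(y) = 2 (factor: 100 = 5^2 · 4). Additivity: v_p(xy) = v_p(x) + v_p(y) = 1 + 2 = 3. (Direct check: xy = 8000 = 5^3 · (64).)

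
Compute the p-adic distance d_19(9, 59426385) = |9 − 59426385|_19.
d_19(9, 59426385) = 1/2476099

Step 1 — x − y = 9 − 59426385 = -59426376. Step 2 — v_19(-59426376) = 5 (factor: -59426376 = −(19^5 · 24); the sign does not affect v_p). Step 3 — |x − y|_19 = 19^{-5} = 1/2476099.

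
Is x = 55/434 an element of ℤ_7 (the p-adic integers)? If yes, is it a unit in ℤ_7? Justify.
x ∉ ℤ_7 (v_7(x) = -1 < 0)

ℤ_7 = {x ∈ ℚ_7 : v_7(x) ≥ 0} and ℤ_7^× = {x ∈ ℤ_7 : v_7(x) = 0}. Here v_7(55/434) = v_7(num) − v_7(den) = -1; compare against these criteria.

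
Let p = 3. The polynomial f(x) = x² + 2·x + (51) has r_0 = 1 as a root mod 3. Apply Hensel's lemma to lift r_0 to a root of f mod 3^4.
r_3 = 28 (mod 81)

Hensel: r_{i+1} = r_i − f(r_i)·(f′(r_i))^{-1} mod 3^{i+2}, f′(x) = 2x + 2. Iterate:
  r_0 = 1 (mod 3)
  r_1 = 1 (mod 9)
  r_2 = 1 (mod 27)
  r_3 = 28 (mod 81)
Final: r = 28 satisfies f(r) ≡ 0 mod 3^4.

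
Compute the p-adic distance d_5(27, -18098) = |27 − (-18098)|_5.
d_5(27, -18098) = 1/625

Step 1 — x − y = 27 − (-18098) = 18125. Step 2 — v_5(18125) = 4 (factor: 18125 = (5^4 · 29); the sign does not affect v_p). Step 3 — |x − y|_5 = 5^{-4} = 1/625.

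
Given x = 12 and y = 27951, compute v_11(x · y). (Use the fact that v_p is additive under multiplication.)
v_11(335412) = 3

v_p(x) = 0 (factor: 12 = 11^0 · 12); v_p(y) = 3 (factor: 27951 = 11^3 · 21). Additivity: v_p(xy) = v_p(x) + v_p(y) = 0 + 3 = 3. (Direct check: xy = 335412 = 11^3 · (252).)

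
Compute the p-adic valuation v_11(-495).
v_11(-495) = 1

v_11(n) is the largest exponent k such that 11^k divides n. Factor out: -495 = -11^1 · 45. (Sign doesn't affect v_p.) So v_11(-495) = 1.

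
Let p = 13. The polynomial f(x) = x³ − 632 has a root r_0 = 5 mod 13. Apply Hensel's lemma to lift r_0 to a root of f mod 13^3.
r_2 = 2033 (mod 2197)

Hensel: r_{i+1} = r_i − f(r_i)/f′(r_i) mod 13^{i+2}, where f′(x) = 3x². Iterate:
  r_0 = 5 (mod 13)
  r_1 = 5 (mod 169)
  r_2 = 2033 (mod 2197)
Final: r = 2033 with f(r) ≡ 0 mod 13^3.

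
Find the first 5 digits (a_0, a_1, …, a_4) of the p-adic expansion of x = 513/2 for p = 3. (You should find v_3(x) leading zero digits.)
(a_0, …, a_4) = (0, 0, 0, 2, 1)

v_3(513/2) = 3, so a_0 = ... = a_2 = 0. Factor out: x = 3^3 · u with u = 19/2 a unit in ℤ_3. Expand u iteratively via a_{v+i} = u_i mod 3, u_{i+1} = (u_i − a_{v+i})/3:
  u_0 = 19/2;  a_3 = 2;  u_1 = (u_0 − 2)/3 = 5/2
  u_1 = 5/2;  a_4 = 1;  u_2 = (u_1 − 1)/3 = 1/2
Digits: (0, 0, 0, 2, 1).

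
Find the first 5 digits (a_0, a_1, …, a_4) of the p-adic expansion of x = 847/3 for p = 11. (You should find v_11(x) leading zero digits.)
(a_0, …, a_4) = (0, 0, 6, 7, 3)

v_11(847/3) = 2, so a_0 = ... = a_1 = 0. Factor out: x = 11^2 · u with u = 7/3 a unit in ℤ_11. Expand u iteratively via a_{v+i} = u_i mod 11, u_{i+1} = (u_i − a_{v+i})/11:
  u_0 = 7/3;  a_2 = 6;  u_1 = (u_0 − 6)/11 = -1/3
  u_1 = -1/3;  a_3 = 7;  u_2 = (u_1 − 7)/11 = -2/3
  u_2 = -2/3;  a_4 = 3;  u_3 = (u_2 − 3)/11 = -1/3
Digits: (0, 0, 6, 7, 3).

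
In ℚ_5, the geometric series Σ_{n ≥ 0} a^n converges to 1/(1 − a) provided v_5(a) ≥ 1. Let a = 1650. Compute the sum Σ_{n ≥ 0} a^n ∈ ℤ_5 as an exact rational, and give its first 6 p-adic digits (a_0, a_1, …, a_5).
Σ a^n = 1/(1 − a) = -1/1649;  first 6 digits = (1, 0, 1, 3, 3, 1)

v_5(a) = 2 ≥ 1, so the series converges in ℤ_5 to 1/(1 − a) = 1/(1 − 1650) = -1/1649. Expand this rational in ℤ_5: compute digits iteratively via d_i = x_i mod 5, x_{i+1} = (x_i − d_i)/5. The first 6 digits are (1, 0, 1, 3, 3, 1).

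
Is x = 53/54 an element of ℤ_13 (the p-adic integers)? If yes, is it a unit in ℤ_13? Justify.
x ∈ ℤ_13^× (unit); v_13(x) = 0

ℤ_13 = {x ∈ ℚ_13 : v_13(x) ≥ 0} and ℤ_13^× = {x ∈ ℤ_13 : v_13(x) = 0}. Here v_13(53/54) = v_13(num) − v_13(den) = 0; compare against these criteria.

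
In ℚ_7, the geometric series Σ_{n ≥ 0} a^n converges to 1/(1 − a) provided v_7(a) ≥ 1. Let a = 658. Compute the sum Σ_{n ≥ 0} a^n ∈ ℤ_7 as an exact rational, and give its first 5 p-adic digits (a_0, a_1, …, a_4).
Σ a^n = 1/(1 − a) = -1/657;  first 5 digits = (1, 3, 1, 3, 0)

v_7(a) = 1 ≥ 1, so the series converges in ℤ_7 to 1/(1 − a) = 1/(1 − 658) = -1/657. Expand this rational in ℤ_7: compute digits iteratively via d_i = x_i mod 7, x_{i+1} = (x_i − d_i)/7. The first 5 digits are (1, 3, 1, 3, 0).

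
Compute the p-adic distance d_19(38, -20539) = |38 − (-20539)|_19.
d_19(38, -20539) = 1/6859

Step 1 — x − y = 38 − (-20539) = 20577. Step 2 — v_19(20577) = 3 (factor: 20577 = (19^3 · 3); the sign does not affect v_p). Step 3 — |x − y|_19 = 19^{-3} = 1/6859.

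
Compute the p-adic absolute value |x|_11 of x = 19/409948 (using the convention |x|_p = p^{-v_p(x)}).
|19/409948|_11 = 14641

Step 1 — compute v_11(x) by factoring powers of 11 out of the numerator and denominator: v_11(19/409948) = -4. Step 2 — apply |x|_p = p^{-v_p(x)} = 11^{4} = 14641.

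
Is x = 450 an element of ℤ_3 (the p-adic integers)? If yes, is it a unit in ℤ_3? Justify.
x ∈ ℤ_3 but not a unit; v_3(x) = 2 > 0

ℤ_3 = {x ∈ ℚ_3 : v_3(x) ≥ 0} and ℤ_3^× = {x ∈ ℤ_3 : v_3(x) = 0}. Here v_3(450) = v_3(num) − v_3(den) = 2; compare against these criteria.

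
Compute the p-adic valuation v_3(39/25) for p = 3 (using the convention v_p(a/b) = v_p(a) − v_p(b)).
v_3(39/25) = 1

Factor powers of 3 from the numerator and denominator of the reduced fraction: 39 = 3^1 · 13 and 25 = 3^0 · 25. Apply v_p(a/b) = v_p(a) − v_p(b): v_3(39/25) = 1 − 0 = 1.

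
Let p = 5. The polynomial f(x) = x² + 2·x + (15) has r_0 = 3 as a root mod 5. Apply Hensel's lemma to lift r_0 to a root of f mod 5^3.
r_2 = 18 (mod 125)

Hensel: r_{i+1} = r_i − f(r_i)·(f′(r_i))^{-1} mod 5^{i+2}, f′(x) = 2x + 2. Iterate:
  r_0 = 3 (mod 5)
  r_1 = 18 (mod 25)
  r_2 = 18 (mod 125)
Final: r = 18 satisfies f(r) ≡ 0 mod 5^3.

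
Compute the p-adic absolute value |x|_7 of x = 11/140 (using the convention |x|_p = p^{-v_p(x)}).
|11/140|_7 = 7

Step 1 — compute v_7(x) by factoring powers of 7 out of the numerator and denominator: v_7(11/140) = -1. Step 2 — apply |x|_p = p^{-v_p(x)} = 7^{1} = 7.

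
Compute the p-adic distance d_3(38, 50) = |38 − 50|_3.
d_3(38, 50) = 1/3

Step 1 — x − y = 38 − 50 = -12. Step 2 — v_3(-12) = 1 (factor: -12 = −(3^1 · 4); the sign does not affect v_p). Step 3 — |x − y|_3 = 3^{-1} = 1/3.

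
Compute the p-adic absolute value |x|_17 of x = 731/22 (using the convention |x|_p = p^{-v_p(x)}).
|731/22|_17 = 1/17

Step 1 — compute v_17(x) by factoring powers of 17 out of the numerator and denominator: v_17(731/22) = 1. Step 2 — apply |x|_p = p^{-v_p(x)} = 17^{-1} = 1/17.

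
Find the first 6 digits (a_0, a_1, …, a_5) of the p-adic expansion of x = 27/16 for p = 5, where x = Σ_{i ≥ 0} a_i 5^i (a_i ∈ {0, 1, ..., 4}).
(a_0, …, a_5) = (2, 4, 2, 1, 0, 4)

v_5(27/16) = 0 (numerator and denominator both coprime to 5), so x ∈ ℤ_5^×. Compute digits iteratively via a_i = x_i mod 5, x_{i+1} = (x_i − a_i)/5, with x_0 = x:
  x_0 = 27/16;  a_0 = 2;  x_1 = (x_0 − 2)/5 = -1/16
  x_1 = -1/16;  a_1 = 4;  x_2 = (x_1 − 4)/5 = -13/16
  x_2 = -13/16;  a_2 = 2;  x_3 = (x_2 − 2)/5 = -9/16
  x_3 = -9/16;  a_3 = 1;  x_4 = (x_3 − 1)/5 = -5/16
  x_4 = -5/16;  a_4 = 0;  x_5 = (x_4 − 0)/5 = -1/16
  x_5 = -1/16;  a_5 = 4;  x_6 = (x_5 − 4)/5 = -13/16
Digits: (2, 4, 2, 1, 0, 4).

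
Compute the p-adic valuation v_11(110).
v_11(110) = 1

v_11(n) is the largest exponent k such that 11^k divides n. Factor out: 110 = 11^1 · 10. (Sign doesn't affect v_p.) So v_11(110) = 1.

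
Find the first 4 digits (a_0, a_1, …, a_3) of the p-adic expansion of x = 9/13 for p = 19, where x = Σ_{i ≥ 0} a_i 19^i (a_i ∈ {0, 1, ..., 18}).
(a_0, …, a_3) = (8, 4, 10, 17)

v_19(9/13) = 0 (numerator and denominator both coprime to 19), so x ∈ ℤ_19^×. Compute digits iteratively via a_i = x_i mod 19, x_{i+1} = (x_i − a_i)/19, with x_0 = x:
  x_0 = 9/13;  a_0 = 8;  x_1 = (x_0 − 8)/19 = -5/13
  x_1 = -5/13;  a_1 = 4;  x_2 = (x_1 − 4)/19 = -3/13
  x_2 = -3/13;  a_2 = 10;  x_3 = (x_2 − 10)/19 = -7/13
  x_3 = -7/13;  a_3 = 17;  x_4 = (x_3 − 17)/19 = -12/13
Digits: (8, 4, 10, 17).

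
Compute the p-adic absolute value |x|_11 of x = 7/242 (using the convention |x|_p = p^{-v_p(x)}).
|7/242|_11 = 121

Step 1 — compute v_11(x) by factoring powers of 11 out of the numerator and denominator: v_11(7/242) = -2. Step 2 — apply |x|_p = p^{-v_p(x)} = 11^{2} = 121.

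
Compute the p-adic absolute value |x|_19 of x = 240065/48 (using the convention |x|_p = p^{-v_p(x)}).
|240065/48|_19 = 1/6859

Step 1 — compute v_19(x) by factoring powers of 19 out of the numerator and denominator: v_19(240065/48) = 3. Step 2 — apply |x|_p = p^{-v_p(x)} = 19^{-3} = 1/6859.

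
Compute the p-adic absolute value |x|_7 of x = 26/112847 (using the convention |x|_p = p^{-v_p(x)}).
|26/112847|_7 = 2401

Step 1 — compute v_7(x) by factoring powers of 7 out of the numerator and denominator: v_7(26/112847) = -4. Step 2 — apply |x|_p = p^{-v_p(x)} = 7^{4} = 2401.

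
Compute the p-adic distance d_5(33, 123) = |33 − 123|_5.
d_5(33, 123) = 1/5

Step 1 — x − y = 33 − 123 = -90. Step 2 — v_5(-90) = 1 (factor: -90 = −(5^1 · 18); the sign does not affect v_p). Step 3 — |x − y|_5 = 5^{-1} = 1/5.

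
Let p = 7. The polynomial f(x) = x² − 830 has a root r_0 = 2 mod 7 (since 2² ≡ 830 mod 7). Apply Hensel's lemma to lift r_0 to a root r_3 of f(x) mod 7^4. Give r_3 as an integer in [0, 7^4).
r_3 = 1360 (mod 2401)

Hensel's recurrence: r_{i+1} = r_i − f(r_i)·(f′(r_i))^{-1} mod 7^{i+2}, with f′(x) = 2x. Iterate:
  r_0 = 2 (mod 7)
  r_1 = 37 (mod 49)
  r_2 = 331 (mod 343)
  r_3 = 1360 (mod 2401)
Final: r_3 = 1360, and one checks f(r_3) ≡ 0 mod 7^4.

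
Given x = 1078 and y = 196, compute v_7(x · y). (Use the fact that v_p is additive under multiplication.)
v_7(211288) = 4

v_p(x) = 2 (factor: 1078 = 7^2 · 22); v_p(y) = 2 (factor: 196 = 7^2 · 4). Additivity: v_p(xy) = v_p(x) + v_p(y) = 2 + 2 = 4. (Direct check: xy = 211288 = 7^4 · (88).)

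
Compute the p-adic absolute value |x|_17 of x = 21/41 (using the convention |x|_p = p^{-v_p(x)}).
|21/41|_17 = 1

Step 1 — compute v_17(x) by factoring powers of 17 out of the numerator and denominator: v_17(21/41) = 0. Step 2 — apply |x|_p = p^{-v_p(x)} = 17^{0} = 1.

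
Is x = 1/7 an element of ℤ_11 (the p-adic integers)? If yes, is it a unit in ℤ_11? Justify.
x ∈ ℤ_11^× (unit); v_11(x) = 0

ℤ_11 = {x ∈ ℚ_11 : v_11(x) ≥ 0} and ℤ_11^× = {x ∈ ℤ_11 : v_11(x) = 0}. Here v_11(1/7) = v_11(num) − v_11(den) = 0; compare against these criteria.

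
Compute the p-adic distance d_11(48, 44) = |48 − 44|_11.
d_11(48, 44) = 1

Step 1 — x − y = 48 − 44 = 4. Step 2 — v_11(4) = 0 (factor: 4 = (11^0 · 4); the sign does not affect v_p). Step 3 — |x − y|_11 = 11^{0} = 1.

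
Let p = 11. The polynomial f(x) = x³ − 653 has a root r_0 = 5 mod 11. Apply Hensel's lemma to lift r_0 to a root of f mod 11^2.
r_1 = 104 (mod 121)

Hensel: r_{i+1} = r_i − f(r_i)/f′(r_i) mod 11^{i+2}, where f′(x) = 3x². Iterate:
  r_0 = 5 (mod 11)
  r_1 = 104 (mod 121)
Final: r = 104 with f(r) ≡ 0 mod 11^2.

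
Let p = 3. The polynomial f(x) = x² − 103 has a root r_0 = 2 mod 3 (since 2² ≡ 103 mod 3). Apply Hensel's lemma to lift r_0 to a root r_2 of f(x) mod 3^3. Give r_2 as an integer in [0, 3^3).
r_2 = 20 (mod 27)

Hensel's recurrence: r_{i+1} = r_i − f(r_i)·(f′(r_i))^{-1} mod 3^{i+2}, with f′(x) = 2x. Iterate:
  r_0 = 2 (mod 3)
  r_1 = 2 (mod 9)
  r_2 = 20 (mod 27)
Final: r_2 = 20, and one checks f(r_2) ≡ 0 mod 3^3.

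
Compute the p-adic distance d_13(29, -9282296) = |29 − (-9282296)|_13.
d_13(29, -9282296) = 1/371293

Step 1 — x − y = 29 − (-9282296) = 9282325. Step 2 — v_13(9282325) = 5 (factor: 9282325 = (13^5 · 25); the sign does not affect v_p). Step 3 — |x − y|_13 = 13^{-5} = 1/371293.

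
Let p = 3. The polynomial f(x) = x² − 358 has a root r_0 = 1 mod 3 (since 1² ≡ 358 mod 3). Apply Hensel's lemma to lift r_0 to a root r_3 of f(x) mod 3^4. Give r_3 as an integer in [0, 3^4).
r_3 = 67 (mod 81)

Hensel's recurrence: r_{i+1} = r_i − f(r_i)·(f′(r_i))^{-1} mod 3^{i+2}, with f′(x) = 2x. Iterate:
  r_0 = 1 (mod 3)
  r_1 = 4 (mod 9)
  r_2 = 13 (mod 27)
  r_3 = 67 (mod 81)
Final: r_3 = 67, and one checks f(r_3) ≡ 0 mod 3^4.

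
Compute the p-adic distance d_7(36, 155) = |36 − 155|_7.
d_7(36, 155) = 1/7

Step 1 — x − y = 36 − 155 = -119. Step 2 — v_7(-119) = 1 (factor: -119 = −(7^1 · 17); the sign does not affect v_p). Step 3 — |x − y|_7 = 7^{-1} = 1/7.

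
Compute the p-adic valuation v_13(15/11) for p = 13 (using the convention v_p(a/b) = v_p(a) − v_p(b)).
v_13(15/11) = 0

Factor powers of 13 from the numerator and denominator of the reduced fraction: 15 = 13^0 · 15 and 11 = 13^0 · 11. Apply v_p(a/b) = v_p(a) − v_p(b): v_13(15/11) = 0 − 0 = 0.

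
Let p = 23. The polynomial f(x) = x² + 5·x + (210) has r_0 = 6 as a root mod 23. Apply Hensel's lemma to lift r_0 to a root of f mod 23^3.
r_2 = 581 (mod 12167)

Hensel: r_{i+1} = r_i − f(r_i)·(f′(r_i))^{-1} mod 23^{i+2}, f′(x) = 2x + 5. Iterate:
  r_0 = 6 (mod 23)
  r_1 = 52 (mod 529)
  r_2 = 581 (mod 12167)
Final: r = 581 satisfies f(r) ≡ 0 mod 23^3.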